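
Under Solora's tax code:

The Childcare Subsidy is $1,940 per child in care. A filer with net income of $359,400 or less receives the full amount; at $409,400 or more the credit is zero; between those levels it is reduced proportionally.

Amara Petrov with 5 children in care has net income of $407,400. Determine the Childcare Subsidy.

Childcare Subsidy: base = 5 × $1,940 = $9,700. $407,400 is $48,000 into a $50,000 phase-out range, leaving 2,000/50,000 of the credit: $9,700 × 2,000/50,000 = $388.

$388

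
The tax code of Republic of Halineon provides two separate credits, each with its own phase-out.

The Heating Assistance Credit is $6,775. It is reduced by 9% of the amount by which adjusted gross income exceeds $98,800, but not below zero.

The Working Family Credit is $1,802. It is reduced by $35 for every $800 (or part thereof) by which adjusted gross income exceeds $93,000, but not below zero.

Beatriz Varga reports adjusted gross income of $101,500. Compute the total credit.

$7,949

Heating Assistance Credit: 9% of the $2,700 excess over $98,800 is $243; credit = $6,775 − $243 = $6,532.
Working Family Credit: income exceeds $93,000 by $8,500, which is 11 full-or-partial $800 increments; reduction = 11 × $35 = $385, leaving $1,417.
Total: $6,532 + $1,417 = $7,949.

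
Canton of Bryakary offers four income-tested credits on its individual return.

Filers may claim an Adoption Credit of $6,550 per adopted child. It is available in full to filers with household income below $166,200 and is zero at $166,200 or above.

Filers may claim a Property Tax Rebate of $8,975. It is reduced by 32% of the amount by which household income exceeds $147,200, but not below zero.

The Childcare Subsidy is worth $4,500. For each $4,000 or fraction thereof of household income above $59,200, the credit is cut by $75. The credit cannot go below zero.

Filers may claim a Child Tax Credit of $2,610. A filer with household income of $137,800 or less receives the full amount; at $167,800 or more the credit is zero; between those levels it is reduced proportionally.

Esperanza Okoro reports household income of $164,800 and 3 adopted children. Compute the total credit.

$25,729

Adoption Credit: base = 3 × $6,550 = $19,650. $164,800 is below the $166,200 cutoff, so the full $19,650 applies.
Property Tax Rebate: 32% of the $17,600 excess over $147,200 is $5,632; credit = $8,975 − $5,632 = $3,343.
Childcare Subsidy: income exceeds $59,200 by $105,600, which is 27 full-or-partial $4,000 increments; reduction = 27 × $75 = $2,025, leaving $2,475.
Child Tax Credit: $164,800 is $27,000 into a $30,000 phase-out range, leaving 3,000/30,000 of the credit: $2,610 × 3,000/30,000 = $261.
Total: $19,650 + $3,343 + $2,475 + $261 = $25,729.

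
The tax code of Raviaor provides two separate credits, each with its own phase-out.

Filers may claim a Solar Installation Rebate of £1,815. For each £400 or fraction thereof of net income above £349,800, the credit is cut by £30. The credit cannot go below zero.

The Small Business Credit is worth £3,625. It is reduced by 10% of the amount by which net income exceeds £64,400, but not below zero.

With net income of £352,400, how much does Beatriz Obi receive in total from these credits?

£1,605

Solar Installation Rebate: income exceeds £349,800 by £2,600, which is 7 full-or-partial £400 increments; reduction = 7 × £30 = £210, leaving £1,605.
Small Business Credit: 10% of the £288,000 excess over £64,400 is £28,800 ≥ base, so the credit is £0.
Total: £1,605 + £0 = £1,605.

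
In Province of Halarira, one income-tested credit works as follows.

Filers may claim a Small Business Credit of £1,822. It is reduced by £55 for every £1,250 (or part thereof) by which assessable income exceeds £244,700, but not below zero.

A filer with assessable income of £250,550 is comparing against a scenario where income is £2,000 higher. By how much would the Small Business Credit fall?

£110

At £250,550 — income exceeds £244,700 by £5,850, which is 5 full-or-partial £1,250 increments; reduction = 5 × £55 = £275, leaving £1,547.
At £252,550 — income exceeds £244,700 by £7,850, which is 7 full-or-partial £1,250 increments; reduction = 7 × £55 = £385, leaving £1,437.
Lost: £1,547 − £1,437 = £110.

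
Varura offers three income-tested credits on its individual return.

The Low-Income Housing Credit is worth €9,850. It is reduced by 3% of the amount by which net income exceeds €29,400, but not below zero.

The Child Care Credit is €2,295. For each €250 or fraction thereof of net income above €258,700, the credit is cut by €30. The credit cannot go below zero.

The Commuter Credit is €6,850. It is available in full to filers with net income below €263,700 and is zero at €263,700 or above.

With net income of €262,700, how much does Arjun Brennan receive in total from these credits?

Low-Income Housing Credit: 3% of the €233,300 excess over €29,400 is €6,999; credit = €9,850 − €6,999 = €2,851.
Child Care Credit: income exceeds €258,700 by €4,000, which is 16 full-or-partial €250 increments; reduction = 16 × €30 = €480, leaving €1,815.
Commuter Credit: €262,700 is below the €263,700 cutoff, so the full €6,850 applies.
Total: €2,851 + €1,815 + €6,850 = €11,516.

€11,516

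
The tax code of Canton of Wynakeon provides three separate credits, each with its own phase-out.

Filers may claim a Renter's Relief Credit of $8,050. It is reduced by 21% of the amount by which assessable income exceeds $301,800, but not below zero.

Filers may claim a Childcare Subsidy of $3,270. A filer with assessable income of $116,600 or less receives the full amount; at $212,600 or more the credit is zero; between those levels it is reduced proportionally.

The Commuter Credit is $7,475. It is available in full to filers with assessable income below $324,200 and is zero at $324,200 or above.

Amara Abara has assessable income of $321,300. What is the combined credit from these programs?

$11,430

Renter's Relief Credit: 21% of the $19,500 excess over $301,800 is $4,095; credit = $8,050 − $4,095 = $3,955.
Childcare Subsidy: $321,300 is at or above $212,600, so the credit is $0.
Commuter Credit: $321,300 is below the $324,200 cutoff, so the full $7,475 applies.
Total: $3,955 + $0 + $7,475 = $11,430.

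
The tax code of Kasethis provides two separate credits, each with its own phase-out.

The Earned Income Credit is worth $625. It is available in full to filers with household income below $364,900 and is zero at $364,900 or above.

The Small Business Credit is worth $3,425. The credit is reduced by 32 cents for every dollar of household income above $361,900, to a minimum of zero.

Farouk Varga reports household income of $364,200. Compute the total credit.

Earned Income Credit: $364,200 is below the $364,900 cutoff, so the full $625 applies.
Small Business Credit: 32% of the $2,300 excess over $361,900 is $736; credit = $3,425 − $736 = $2,689.
Total: $625 + $2,689 = $3,314.

$3,314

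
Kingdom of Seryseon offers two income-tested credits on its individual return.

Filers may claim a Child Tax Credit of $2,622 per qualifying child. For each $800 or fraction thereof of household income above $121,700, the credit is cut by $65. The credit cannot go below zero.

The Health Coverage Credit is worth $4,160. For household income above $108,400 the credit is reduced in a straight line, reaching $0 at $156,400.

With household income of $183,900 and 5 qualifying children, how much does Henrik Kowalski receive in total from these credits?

$8,040

Child Tax Credit: base = 5 × $2,622 = $13,110. income exceeds $121,700 by $62,200, which is 78 full-or-partial $800 increments; reduction = 78 × $65 = $5,070, leaving $8,040.
Health Coverage Credit: $183,900 is at or above $156,400, so the credit is $0.
Total: $8,040 + $0 = $8,040.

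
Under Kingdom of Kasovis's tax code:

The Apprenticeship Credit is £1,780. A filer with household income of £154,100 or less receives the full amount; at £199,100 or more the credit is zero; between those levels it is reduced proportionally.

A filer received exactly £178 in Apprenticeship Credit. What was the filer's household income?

£178 is 178/1,780 of the full £1,780, so 1,602/1,780 of the £45,000 range has been used: income = £154,100 + £45,000 × 1,602/1,780 = £194,600.

£194,600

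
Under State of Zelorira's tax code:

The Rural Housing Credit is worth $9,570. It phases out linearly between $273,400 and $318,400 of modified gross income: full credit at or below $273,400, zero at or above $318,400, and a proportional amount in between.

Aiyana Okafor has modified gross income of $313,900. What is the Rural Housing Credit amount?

Rural Housing Credit: $313,900 is $40,500 into a $45,000 phase-out range, leaving 4,500/45,000 of the credit: $9,570 × 4,500/45,000 = $957.

$957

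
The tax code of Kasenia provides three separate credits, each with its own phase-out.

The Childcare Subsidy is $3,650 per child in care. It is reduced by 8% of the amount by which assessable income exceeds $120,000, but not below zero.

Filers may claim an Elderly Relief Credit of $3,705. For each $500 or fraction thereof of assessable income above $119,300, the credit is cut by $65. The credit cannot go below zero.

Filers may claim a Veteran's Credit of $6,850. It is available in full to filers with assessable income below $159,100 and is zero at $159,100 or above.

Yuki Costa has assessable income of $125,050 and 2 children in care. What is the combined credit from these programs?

Childcare Subsidy: base = 2 × $3,650 = $7,300. 8% of the $5,050 excess over $120,000 is $404; credit = $7,300 − $404 = $6,896.
Elderly Relief Credit: income exceeds $119,300 by $5,750, which is 12 full-or-partial $500 increments; reduction = 12 × $65 = $780, leaving $2,925.
Veteran's Credit: $125,050 is below the $159,100 cutoff, so the full $6,850 applies.
Total: $6,896 + $2,925 + $6,850 = $16,671.

$16,671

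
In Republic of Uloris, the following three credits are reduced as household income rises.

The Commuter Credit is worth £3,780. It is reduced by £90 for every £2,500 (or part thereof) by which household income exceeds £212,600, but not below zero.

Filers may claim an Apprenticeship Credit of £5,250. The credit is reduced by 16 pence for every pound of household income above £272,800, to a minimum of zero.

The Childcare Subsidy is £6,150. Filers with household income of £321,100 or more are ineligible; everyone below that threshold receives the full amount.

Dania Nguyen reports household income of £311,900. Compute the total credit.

Commuter Credit: income exceeds £212,600 by £99,300, which is 40 full-or-partial £2,500 increments; reduction = 40 × £90 = £3,600, leaving £180.
Apprenticeship Credit: 16% of the £39,100 excess over £272,800 is £6,256 ≥ base, so the credit is £0.
Childcare Subsidy: £311,900 is below the £321,100 cutoff, so the full £6,150 applies.
Total: £180 + £0 + £6,150 = £6,330.

£6,330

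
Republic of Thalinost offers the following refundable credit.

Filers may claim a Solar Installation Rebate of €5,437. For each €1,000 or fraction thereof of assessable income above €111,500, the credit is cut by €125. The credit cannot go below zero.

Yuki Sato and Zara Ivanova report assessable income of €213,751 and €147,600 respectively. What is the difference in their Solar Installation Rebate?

Yuki (€213,751): Solar Installation Rebate: income exceeds €111,500 by €102,251 → 103 increments × €125 = €12,875 ≥ base, so the credit is €0.
Zara (€147,600): Solar Installation Rebate: income exceeds €111,500 by €36,100, which is 37 full-or-partial €1,000 increments; reduction = 37 × €125 = €4,625, leaving €812.
Difference: |€0 − €812| = €812.

€812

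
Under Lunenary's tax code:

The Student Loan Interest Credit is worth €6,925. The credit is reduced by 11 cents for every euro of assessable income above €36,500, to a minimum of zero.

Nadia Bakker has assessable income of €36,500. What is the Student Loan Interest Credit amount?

€6,925

Student Loan Interest Credit: €36,500 is at or below the €36,500 threshold, so the full €6,925 applies.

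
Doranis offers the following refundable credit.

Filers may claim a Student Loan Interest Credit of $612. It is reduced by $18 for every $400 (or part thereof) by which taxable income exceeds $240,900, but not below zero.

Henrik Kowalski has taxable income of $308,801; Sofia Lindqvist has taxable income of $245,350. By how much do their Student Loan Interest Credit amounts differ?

Henrik ($308,801): Student Loan Interest Credit: income exceeds $240,900 by $67,901 → 170 increments × $18 = $3,060 ≥ base, so the credit is $0.
Sofia ($245,350): Student Loan Interest Credit: income exceeds $240,900 by $4,450, which is 12 full-or-partial $400 increments; reduction = 12 × $18 = $216, leaving $396.
Difference: |$0 − $396| = $396.

$396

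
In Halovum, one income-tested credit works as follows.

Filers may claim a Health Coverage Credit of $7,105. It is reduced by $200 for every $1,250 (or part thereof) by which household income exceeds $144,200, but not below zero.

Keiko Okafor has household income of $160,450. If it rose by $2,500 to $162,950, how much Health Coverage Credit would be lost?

$400

At $160,450 — income exceeds $144,200 by $16,250, which is 13 full-or-partial $1,250 increments; reduction = 13 × $200 = $2,600, leaving $4,505.
At $162,950 — income exceeds $144,200 by $18,750, which is 15 full-or-partial $1,250 increments; reduction = 15 × $200 = $3,000, leaving $4,105.
Lost: $4,505 − $4,105 = $400.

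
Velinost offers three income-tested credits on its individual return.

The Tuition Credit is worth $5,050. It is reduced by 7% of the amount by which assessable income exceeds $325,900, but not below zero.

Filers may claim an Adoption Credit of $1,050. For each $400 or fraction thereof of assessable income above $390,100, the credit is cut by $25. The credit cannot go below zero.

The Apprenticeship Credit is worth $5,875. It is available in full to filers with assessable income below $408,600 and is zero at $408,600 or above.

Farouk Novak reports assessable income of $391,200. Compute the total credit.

$7,329

Tuition Credit: 7% of the $65,300 excess over $325,900 is $4,571; credit = $5,050 − $4,571 = $479.
Adoption Credit: income exceeds $390,100 by $1,100, which is 3 full-or-partial $400 increments; reduction = 3 × $25 = $75, leaving $975.
Apprenticeship Credit: $391,200 is below the $408,600 cutoff, so the full $5,875 applies.
Total: $479 + $975 + $5,875 = $7,329.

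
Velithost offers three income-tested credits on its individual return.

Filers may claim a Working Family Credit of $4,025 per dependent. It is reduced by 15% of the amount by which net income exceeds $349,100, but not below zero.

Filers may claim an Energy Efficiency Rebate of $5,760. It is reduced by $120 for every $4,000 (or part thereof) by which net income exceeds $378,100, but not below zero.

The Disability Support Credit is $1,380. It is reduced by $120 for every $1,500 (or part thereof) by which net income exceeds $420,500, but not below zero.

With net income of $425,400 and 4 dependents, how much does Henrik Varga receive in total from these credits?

Working Family Credit: base = 4 × $4,025 = $16,100. 15% of the $76,300 excess over $349,100 is $11,445; credit = $16,100 − $11,445 = $4,655.
Energy Efficiency Rebate: income exceeds $378,100 by $47,300, which is 12 full-or-partial $4,000 increments; reduction = 12 × $120 = $1,440, leaving $4,320.
Disability Support Credit: income exceeds $420,500 by $4,900, which is 4 full-or-partial $1,500 increments; reduction = 4 × $120 = $480, leaving $900.
Total: $4,655 + $4,320 + $900 = $9,875.

$9,875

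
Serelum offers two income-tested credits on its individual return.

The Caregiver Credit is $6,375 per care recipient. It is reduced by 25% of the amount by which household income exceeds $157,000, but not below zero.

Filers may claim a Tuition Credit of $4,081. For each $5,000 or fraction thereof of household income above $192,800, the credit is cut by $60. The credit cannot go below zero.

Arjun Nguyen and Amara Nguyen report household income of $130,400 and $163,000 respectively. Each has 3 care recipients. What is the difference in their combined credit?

Arjun ($130,400): Caregiver Credit: base = 3 × $6,375 = $19,125. $130,400 is at or below the $157,000 threshold, so the full $19,125 applies. Tuition Credit: $130,400 is at or below the $192,800 threshold, so the full $4,081 applies. total $19,125 + $4,081 = $23,206
Amara ($163,000): Caregiver Credit: base = 3 × $6,375 = $19,125. 25% of the $6,000 excess over $157,000 is $1,500; credit = $19,125 − $1,500 = $17,625. Tuition Credit: $163,000 is at or below the $192,800 threshold, so the full $4,081 applies. total $17,625 + $4,081 = $21,706
Difference: |$23,206 − $21,706| = $1,500.

$1,500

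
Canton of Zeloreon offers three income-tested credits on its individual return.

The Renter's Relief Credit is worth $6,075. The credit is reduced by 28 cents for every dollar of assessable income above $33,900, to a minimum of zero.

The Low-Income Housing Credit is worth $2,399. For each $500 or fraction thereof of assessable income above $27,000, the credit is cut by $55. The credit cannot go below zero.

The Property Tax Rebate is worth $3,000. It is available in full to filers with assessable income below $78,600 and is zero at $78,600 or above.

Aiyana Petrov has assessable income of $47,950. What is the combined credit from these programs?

Renter's Relief Credit: 28% of the $14,050 excess over $33,900 is $3,934; credit = $6,075 − $3,934 = $2,141.
Low-Income Housing Credit: income exceeds $27,000 by $20,950, which is 42 full-or-partial $500 increments; reduction = 42 × $55 = $2,310, leaving $89.
Property Tax Rebate: $47,950 is below the $78,600 cutoff, so the full $3,000 applies.
Total: $2,141 + $89 + $3,000 = $5,230.

$5,230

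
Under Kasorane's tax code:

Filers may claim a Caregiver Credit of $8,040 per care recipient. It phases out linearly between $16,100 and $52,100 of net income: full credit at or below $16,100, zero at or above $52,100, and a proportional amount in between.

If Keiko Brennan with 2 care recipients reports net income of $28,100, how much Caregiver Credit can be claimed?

Caregiver Credit: base = 2 × $8,040 = $16,080. $28,100 is $12,000 into a $36,000 phase-out range, leaving 24,000/36,000 of the credit: $16,080 × 24,000/36,000 = $10,720.

$10,720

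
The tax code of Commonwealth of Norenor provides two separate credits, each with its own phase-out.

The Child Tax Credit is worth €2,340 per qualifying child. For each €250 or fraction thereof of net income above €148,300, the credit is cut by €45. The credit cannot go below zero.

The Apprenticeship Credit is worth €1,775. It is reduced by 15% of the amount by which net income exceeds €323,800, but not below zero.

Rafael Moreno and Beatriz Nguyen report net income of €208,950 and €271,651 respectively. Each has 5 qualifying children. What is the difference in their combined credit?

Rafael (€208,950): Child Tax Credit: base = 5 × €2,340 = €11,700. income exceeds €148,300 by €60,650, which is 243 full-or-partial €250 increments; reduction = 243 × €45 = €10,935, leaving €765. Apprenticeship Credit: €208,950 is at or below the €323,800 threshold, so the full €1,775 applies. total €765 + €1,775 = €2,540
Beatriz (€271,651): Child Tax Credit: base = 5 × €2,340 = €11,700. income exceeds €148,300 by €123,351 → 494 increments × €45 = €22,230 ≥ base, so the credit is €0. Apprenticeship Credit: €271,651 is at or below the €323,800 threshold, so the full €1,775 applies. total €0 + €1,775 = €1,775
Difference: |€2,540 − €1,775| = €765.

€765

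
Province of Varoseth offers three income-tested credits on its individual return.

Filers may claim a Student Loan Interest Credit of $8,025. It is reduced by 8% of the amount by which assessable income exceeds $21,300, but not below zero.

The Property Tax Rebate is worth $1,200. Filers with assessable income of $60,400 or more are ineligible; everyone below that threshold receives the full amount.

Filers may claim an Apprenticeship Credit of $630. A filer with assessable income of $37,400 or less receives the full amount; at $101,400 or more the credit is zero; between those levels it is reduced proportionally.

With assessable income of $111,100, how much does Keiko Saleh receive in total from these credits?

$841

Student Loan Interest Credit: 8% of the $89,800 excess over $21,300 is $7,184; credit = $8,025 − $7,184 = $841.
Property Tax Rebate: $111,100 meets or exceeds the $60,400 cutoff, so the credit is $0.
Apprenticeship Credit: $111,100 is at or above $101,400, so the credit is $0.
Total: $841 + $0 + $0 = $841.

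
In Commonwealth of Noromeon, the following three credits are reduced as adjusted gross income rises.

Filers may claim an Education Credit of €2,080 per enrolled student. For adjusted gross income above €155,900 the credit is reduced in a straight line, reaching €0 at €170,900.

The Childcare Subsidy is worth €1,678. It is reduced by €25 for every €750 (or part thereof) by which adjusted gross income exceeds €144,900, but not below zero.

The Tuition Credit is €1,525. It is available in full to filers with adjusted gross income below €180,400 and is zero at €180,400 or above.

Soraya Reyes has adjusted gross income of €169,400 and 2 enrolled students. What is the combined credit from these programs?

Education Credit: base = 2 × €2,080 = €4,160. €169,400 is €13,500 into a €15,000 phase-out range, leaving 1,500/15,000 of the credit: €4,160 × 1,500/15,000 = €416.
Childcare Subsidy: income exceeds €144,900 by €24,500, which is 33 full-or-partial €750 increments; reduction = 33 × €25 = €825, leaving €853.
Tuition Credit: €169,400 is below the €180,400 cutoff, so the full €1,525 applies.
Total: €416 + €853 + €1,525 = €2,794.

€2,794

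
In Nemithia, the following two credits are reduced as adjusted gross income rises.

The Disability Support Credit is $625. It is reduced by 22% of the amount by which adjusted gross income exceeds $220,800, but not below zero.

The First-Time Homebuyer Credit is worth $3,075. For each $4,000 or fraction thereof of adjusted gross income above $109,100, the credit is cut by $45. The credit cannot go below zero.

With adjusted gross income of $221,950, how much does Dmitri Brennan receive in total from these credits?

Disability Support Credit: 22% of the $1,150 excess over $220,800 is $253; credit = $625 − $253 = $372.
First-Time Homebuyer Credit: income exceeds $109,100 by $112,850, which is 29 full-or-partial $4,000 increments; reduction = 29 × $45 = $1,305, leaving $1,770.
Total: $372 + $1,770 = $2,142.

$2,142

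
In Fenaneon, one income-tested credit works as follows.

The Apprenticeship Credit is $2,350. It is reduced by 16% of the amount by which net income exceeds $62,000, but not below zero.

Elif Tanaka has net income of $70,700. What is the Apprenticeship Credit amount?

$958

Apprenticeship Credit: 16% of the $8,700 excess over $62,000 is $1,392; credit = $2,350 − $1,392 = $958.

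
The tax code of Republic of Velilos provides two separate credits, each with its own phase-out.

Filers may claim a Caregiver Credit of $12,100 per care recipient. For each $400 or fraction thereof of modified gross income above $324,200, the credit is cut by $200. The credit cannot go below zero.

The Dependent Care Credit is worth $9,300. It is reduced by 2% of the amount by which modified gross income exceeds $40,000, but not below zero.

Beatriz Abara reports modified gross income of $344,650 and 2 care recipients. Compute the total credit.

Caregiver Credit: base = 2 × $12,100 = $24,200. income exceeds $324,200 by $20,450, which is 52 full-or-partial $400 increments; reduction = 52 × $200 = $10,400, leaving $13,800.
Dependent Care Credit: 2% of the $304,650 excess over $40,000 is $6,093; credit = $9,300 − $6,093 = $3,207.
Total: $13,800 + $3,207 = $17,007.

$17,007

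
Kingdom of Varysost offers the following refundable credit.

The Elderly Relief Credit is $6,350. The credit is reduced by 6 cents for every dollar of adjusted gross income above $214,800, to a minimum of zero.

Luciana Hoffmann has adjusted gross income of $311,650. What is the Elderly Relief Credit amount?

Elderly Relief Credit: 6% of the $96,850 excess over $214,800 is $5,811; credit = $6,350 − $5,811 = $539.

$539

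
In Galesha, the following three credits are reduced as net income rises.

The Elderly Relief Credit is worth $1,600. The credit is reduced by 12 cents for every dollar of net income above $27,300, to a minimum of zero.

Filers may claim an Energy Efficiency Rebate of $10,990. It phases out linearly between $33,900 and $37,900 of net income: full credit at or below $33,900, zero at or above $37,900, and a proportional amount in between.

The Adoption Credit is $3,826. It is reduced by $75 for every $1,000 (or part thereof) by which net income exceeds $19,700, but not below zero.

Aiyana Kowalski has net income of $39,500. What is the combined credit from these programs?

$2,462

Elderly Relief Credit: 12% of the $12,200 excess over $27,300 is $1,464; credit = $1,600 − $1,464 = $136.
Energy Efficiency Rebate: $39,500 is at or above $37,900, so the credit is $0.
Adoption Credit: income exceeds $19,700 by $19,800, which is 20 full-or-partial $1,000 increments; reduction = 20 × $75 = $1,500, leaving $2,326.
Total: $136 + $0 + $2,326 = $2,462.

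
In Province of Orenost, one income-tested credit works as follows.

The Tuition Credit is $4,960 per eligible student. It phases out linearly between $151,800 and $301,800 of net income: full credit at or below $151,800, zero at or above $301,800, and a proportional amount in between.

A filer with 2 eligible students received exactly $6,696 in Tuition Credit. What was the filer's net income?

$200,550

Full credit = 2 × $4,960 = $9,920.
$6,696 is 6,696/9,920 of the full $9,920, so 3,224/9,920 of the $150,000 range has been used: income = $151,800 + $150,000 × 3,224/9,920 = $200,550.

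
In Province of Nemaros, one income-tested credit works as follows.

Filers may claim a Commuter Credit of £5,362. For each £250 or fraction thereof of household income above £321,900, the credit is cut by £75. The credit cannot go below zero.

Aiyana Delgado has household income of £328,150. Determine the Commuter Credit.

Commuter Credit: income exceeds £321,900 by £6,250, which is 25 full-or-partial £250 increments; reduction = 25 × £75 = £1,875, leaving £3,487.

£3,487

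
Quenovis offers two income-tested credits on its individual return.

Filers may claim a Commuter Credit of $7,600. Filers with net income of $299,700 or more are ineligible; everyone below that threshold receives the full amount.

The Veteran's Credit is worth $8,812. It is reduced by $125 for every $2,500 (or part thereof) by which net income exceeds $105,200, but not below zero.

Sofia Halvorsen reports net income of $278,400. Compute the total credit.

$7,662

Commuter Credit: $278,400 is below the $299,700 cutoff, so the full $7,600 applies.
Veteran's Credit: income exceeds $105,200 by $173,200, which is 70 full-or-partial $2,500 increments; reduction = 70 × $125 = $8,750, leaving $62.
Total: $7,600 + $62 = $7,662.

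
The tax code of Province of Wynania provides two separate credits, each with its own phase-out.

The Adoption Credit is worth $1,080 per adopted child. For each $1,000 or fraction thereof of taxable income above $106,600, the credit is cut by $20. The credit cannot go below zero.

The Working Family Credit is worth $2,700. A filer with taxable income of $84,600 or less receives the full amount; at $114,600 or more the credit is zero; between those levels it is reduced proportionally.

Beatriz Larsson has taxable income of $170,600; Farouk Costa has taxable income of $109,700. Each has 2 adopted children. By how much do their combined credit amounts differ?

$1,641

Beatriz ($170,600): Adoption Credit: base = 2 × $1,080 = $2,160. income exceeds $106,600 by $64,000, which is 64 full-or-partial $1,000 increments; reduction = 64 × $20 = $1,280, leaving $880. Working Family Credit: $170,600 is at or above $114,600, so the credit is $0. total $880 + $0 = $880
Farouk ($109,700): Adoption Credit: base = 2 × $1,080 = $2,160. income exceeds $106,600 by $3,100, which is 4 full-or-partial $1,000 increments; reduction = 4 × $20 = $80, leaving $2,080. Working Family Credit: $109,700 is $25,100 into a $30,000 phase-out range, leaving 4,900/30,000 of the credit: $2,700 × 4,900/30,000 = $441. total $2,080 + $441 = $2,521
Difference: |$880 − $2,521| = $1,641.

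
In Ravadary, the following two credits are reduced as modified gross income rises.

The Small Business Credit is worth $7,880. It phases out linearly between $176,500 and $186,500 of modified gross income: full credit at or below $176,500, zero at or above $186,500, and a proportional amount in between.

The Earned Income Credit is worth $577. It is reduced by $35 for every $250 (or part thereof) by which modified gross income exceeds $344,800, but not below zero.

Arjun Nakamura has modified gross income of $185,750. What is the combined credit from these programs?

Small Business Credit: $185,750 is $9,250 into a $10,000 phase-out range, leaving 750/10,000 of the credit: $7,880 × 750/10,000 = $591.
Earned Income Credit: $185,750 is at or below the $344,800 threshold, so the full $577 applies.
Total: $591 + $577 = $1,168.

$1,168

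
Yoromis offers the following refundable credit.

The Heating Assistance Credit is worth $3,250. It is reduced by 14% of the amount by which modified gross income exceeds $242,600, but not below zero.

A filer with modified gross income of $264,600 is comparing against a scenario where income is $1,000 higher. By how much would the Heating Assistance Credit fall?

At $264,600 — 14% of the $22,000 excess over $242,600 is $3,080; credit = $3,250 − $3,080 = $170.
At $265,600 — 14% of the $23,000 excess over $242,600 is $3,220; credit = $3,250 − $3,220 = $30.
Lost: $170 − $30 = $140.

$140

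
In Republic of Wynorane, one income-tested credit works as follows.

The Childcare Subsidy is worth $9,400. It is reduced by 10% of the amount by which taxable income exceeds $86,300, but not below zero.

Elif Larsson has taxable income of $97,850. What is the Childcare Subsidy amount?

$8,245

Childcare Subsidy: 10% of the $11,550 excess over $86,300 is $1,155; credit = $9,400 − $1,155 = $8,245.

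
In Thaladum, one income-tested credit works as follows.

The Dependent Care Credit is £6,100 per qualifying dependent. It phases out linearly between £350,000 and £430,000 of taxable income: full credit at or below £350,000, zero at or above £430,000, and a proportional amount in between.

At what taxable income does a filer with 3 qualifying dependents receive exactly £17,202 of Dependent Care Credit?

Full credit = 3 × £6,100 = £18,300.
£17,202 is 17,202/18,300 of the full £18,300, so 1,098/18,300 of the £80,000 range has been used: income = £350,000 + £80,000 × 1,098/18,300 = £354,800.

£354,800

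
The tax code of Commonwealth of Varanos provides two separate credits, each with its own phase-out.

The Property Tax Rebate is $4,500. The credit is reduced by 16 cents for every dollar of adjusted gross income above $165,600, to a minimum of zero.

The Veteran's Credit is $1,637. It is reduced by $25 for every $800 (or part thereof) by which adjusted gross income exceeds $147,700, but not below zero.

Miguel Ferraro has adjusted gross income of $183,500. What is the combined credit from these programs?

Property Tax Rebate: 16% of the $17,900 excess over $165,600 is $2,864; credit = $4,500 − $2,864 = $1,636.
Veteran's Credit: income exceeds $147,700 by $35,800, which is 45 full-or-partial $800 increments; reduction = 45 × $25 = $1,125, leaving $512.
Total: $1,636 + $512 = $2,148.

$2,148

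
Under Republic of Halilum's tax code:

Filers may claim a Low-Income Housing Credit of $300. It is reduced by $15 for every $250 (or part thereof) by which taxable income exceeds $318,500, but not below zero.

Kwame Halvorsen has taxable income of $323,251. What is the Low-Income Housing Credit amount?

Low-Income Housing Credit: income exceeds $318,500 by $4,751 → 20 increments × $15 = $300 ≥ base, so the credit is $0.

$0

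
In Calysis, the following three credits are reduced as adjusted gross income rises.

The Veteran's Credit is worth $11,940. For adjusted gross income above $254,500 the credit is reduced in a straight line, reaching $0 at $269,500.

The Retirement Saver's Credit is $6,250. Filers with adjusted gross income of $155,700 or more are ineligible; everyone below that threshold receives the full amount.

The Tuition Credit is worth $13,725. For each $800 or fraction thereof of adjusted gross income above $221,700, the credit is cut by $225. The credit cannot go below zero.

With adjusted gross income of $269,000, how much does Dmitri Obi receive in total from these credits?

Veteran's Credit: $269,000 is $14,500 into a $15,000 phase-out range, leaving 500/15,000 of the credit: $11,940 × 500/15,000 = $398.
Retirement Saver's Credit: $269,000 meets or exceeds the $155,700 cutoff, so the credit is $0.
Tuition Credit: income exceeds $221,700 by $47,300, which is 60 full-or-partial $800 increments; reduction = 60 × $225 = $13,500, leaving $225.
Total: $398 + $0 + $225 = $623.

$623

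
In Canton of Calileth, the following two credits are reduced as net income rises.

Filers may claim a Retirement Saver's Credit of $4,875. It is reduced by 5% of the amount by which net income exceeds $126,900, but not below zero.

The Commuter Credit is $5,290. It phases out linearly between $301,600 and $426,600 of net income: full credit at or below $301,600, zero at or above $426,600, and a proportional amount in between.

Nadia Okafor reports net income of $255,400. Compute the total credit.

$5,290

Retirement Saver's Credit: 5% of the $128,500 excess over $126,900 is $6,425 ≥ base, so the credit is $0.
Commuter Credit: $255,400 is at or below the $301,600 threshold, so the full $5,290 applies.
Total: $0 + $5,290 = $5,290.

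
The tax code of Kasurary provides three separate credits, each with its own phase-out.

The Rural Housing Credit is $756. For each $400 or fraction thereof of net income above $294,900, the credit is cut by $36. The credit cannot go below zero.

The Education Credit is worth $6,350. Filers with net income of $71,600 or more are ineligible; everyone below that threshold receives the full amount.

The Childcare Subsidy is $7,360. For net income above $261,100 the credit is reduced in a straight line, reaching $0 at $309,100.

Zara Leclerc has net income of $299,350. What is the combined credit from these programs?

$1,819

Rural Housing Credit: income exceeds $294,900 by $4,450, which is 12 full-or-partial $400 increments; reduction = 12 × $36 = $432, leaving $324.
Education Credit: $299,350 meets or exceeds the $71,600 cutoff, so the credit is $0.
Childcare Subsidy: $299,350 is $38,250 into a $48,000 phase-out range, leaving 9,750/48,000 of the credit: $7,360 × 9,750/48,000 = $1,495.
Total: $324 + $0 + $1,495 = $1,819.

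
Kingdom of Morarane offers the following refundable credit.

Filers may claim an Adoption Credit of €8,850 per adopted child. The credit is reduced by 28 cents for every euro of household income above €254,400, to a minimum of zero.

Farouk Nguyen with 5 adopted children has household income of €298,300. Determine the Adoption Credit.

€31,958

Adoption Credit: base = 5 × €8,850 = €44,250. 28% of the €43,900 excess over €254,400 is €12,292; credit = €44,250 − €12,292 = €31,958.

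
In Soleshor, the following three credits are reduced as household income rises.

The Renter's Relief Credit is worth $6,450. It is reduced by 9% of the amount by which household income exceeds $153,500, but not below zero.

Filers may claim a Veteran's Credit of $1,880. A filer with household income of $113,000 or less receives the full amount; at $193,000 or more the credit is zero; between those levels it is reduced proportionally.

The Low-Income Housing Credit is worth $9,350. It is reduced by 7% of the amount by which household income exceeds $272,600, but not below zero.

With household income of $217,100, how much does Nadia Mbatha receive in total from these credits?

$10,076

Renter's Relief Credit: 9% of the $63,600 excess over $153,500 is $5,724; credit = $6,450 − $5,724 = $726.
Veteran's Credit: $217,100 is at or above $193,000, so the credit is $0.
Low-Income Housing Credit: $217,100 is at or below the $272,600 threshold, so the full $9,350 applies.
Total: $726 + $0 + $9,350 = $10,076.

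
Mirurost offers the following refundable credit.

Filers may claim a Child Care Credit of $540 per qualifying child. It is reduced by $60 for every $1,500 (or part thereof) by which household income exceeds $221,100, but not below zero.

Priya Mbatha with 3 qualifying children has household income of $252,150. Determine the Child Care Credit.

$360

Child Care Credit: base = 3 × $540 = $1,620. income exceeds $221,100 by $31,050, which is 21 full-or-partial $1,500 increments; reduction = 21 × $60 = $1,260, leaving $360.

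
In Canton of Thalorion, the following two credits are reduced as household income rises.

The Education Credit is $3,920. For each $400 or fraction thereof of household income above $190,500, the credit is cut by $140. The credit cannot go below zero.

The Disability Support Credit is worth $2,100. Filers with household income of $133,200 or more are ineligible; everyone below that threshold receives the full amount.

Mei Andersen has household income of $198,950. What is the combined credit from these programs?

Education Credit: income exceeds $190,500 by $8,450, which is 22 full-or-partial $400 increments; reduction = 22 × $140 = $3,080, leaving $840.
Disability Support Credit: $198,950 meets or exceeds the $133,200 cutoff, so the credit is $0.
Total: $840 + $0 = $840.

$840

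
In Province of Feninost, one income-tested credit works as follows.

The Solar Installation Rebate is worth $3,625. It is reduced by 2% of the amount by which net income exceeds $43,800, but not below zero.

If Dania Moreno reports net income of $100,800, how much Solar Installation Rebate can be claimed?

$2,485

Solar Installation Rebate: 2% of the $57,000 excess over $43,800 is $1,140; credit = $3,625 − $1,140 = $2,485.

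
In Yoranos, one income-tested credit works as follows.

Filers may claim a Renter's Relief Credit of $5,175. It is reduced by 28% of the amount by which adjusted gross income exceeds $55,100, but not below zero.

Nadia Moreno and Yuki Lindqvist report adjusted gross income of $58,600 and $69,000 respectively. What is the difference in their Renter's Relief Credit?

Nadia ($58,600): Renter's Relief Credit: 28% of the $3,500 excess over $55,100 is $980; credit = $5,175 − $980 = $4,195.
Yuki ($69,000): Renter's Relief Credit: 28% of the $13,900 excess over $55,100 is $3,892; credit = $5,175 − $3,892 = $1,283.
Difference: |$4,195 − $1,283| = $2,912.

$2,912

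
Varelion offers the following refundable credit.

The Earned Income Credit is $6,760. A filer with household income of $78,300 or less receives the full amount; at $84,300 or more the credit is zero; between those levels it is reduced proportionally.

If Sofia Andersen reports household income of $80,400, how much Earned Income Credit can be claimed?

$4,394

Earned Income Credit: $80,400 is $2,100 into a $6,000 phase-out range, leaving 3,900/6,000 of the credit: $6,760 × 3,900/6,000 = $4,394.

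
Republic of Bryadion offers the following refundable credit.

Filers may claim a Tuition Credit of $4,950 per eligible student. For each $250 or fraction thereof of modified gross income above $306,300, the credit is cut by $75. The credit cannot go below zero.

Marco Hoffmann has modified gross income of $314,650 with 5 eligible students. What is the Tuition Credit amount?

Tuition Credit: base = 5 × $4,950 = $24,750. income exceeds $306,300 by $8,350, which is 34 full-or-partial $250 increments; reduction = 34 × $75 = $2,550, leaving $22,200.

$22,200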